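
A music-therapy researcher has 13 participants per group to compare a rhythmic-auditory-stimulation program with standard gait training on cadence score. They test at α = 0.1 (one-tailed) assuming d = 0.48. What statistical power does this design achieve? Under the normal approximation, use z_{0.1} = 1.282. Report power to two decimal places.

For two equal groups, power = Φ(d·√(n/2) − z_{α}).
d·√(n/2) = 0.48 × √(13/2) = 0.48 × 2.550 = 1.224.
z_β = 1.224 − 1.282 = -0.058.
Power = Φ(-0.058) = 0.477.

power ≈ 0.48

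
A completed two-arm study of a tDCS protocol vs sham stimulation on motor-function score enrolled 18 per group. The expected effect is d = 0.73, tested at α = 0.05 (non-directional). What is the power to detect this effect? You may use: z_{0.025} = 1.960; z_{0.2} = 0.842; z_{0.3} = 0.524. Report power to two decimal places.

power ≈ 0.59

For two equal groups, power = Φ(d·√(n/2) − z_{α/2}).
d·√(n/2) = 0.73 × √(18/2) = 0.73 × 3.000 = 2.190.
z_β = 2.190 − 1.960 = 0.230.
Power = Φ(0.230) = 0.591.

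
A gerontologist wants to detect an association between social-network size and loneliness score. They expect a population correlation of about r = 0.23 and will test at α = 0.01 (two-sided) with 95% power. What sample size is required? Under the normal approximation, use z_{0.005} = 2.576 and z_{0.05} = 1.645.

Fisher's z: C = ½·ln((1+r)/(1−r)) = ½·ln(1.5974) = 0.2342.
n = ((z_{α/2} + z_β)/C)² + 3.
(2.576 + 1.645) / 0.2342 = 4.221 / 0.2342 = 18.023.
n = 18.023² + 3 = 324.83 + 3 = 327.8.
Round up.

n = 328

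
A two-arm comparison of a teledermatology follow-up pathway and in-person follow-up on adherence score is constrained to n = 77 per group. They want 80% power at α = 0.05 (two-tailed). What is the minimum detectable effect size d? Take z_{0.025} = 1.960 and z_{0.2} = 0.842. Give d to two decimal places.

For two independent groups of n = 77 each: d_min = (z_{α/2} + z_β)·√(2/n).
z-sum = 1.960 + 0.842 = 2.802.
d_min = 2.802 × √(2/77) = 2.802 × 0.1612 = 0.452.

d_min ≈ 0.45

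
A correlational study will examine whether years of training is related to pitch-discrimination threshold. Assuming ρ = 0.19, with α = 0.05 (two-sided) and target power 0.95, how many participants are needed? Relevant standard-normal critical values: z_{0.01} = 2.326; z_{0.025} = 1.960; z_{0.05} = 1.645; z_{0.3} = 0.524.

n = 355

Fisher's z: C = ½·ln((1+r)/(1−r)) = ½·ln(1.4691) = 0.1923.
n = ((z_{α/2} + z_β)/C)² + 3.
(1.960 + 1.645) / 0.1923 = 3.605 / 0.1923 = 18.747.
n = 18.747² + 3 = 351.44 + 3 = 354.4.
Round up.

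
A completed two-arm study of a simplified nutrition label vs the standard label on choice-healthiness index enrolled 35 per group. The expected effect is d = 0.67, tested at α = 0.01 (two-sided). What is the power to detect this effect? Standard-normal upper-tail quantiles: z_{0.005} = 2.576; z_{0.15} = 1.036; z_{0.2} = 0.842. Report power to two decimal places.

For two equal groups, power = Φ(d·√(n/2) − z_{α/2}).
d·√(n/2) = 0.67 × √(35/2) = 0.67 × 4.183 = 2.803.
z_β = 2.803 − 2.576 = 0.227.
Power = Φ(0.227) = 0.590.

power ≈ 0.59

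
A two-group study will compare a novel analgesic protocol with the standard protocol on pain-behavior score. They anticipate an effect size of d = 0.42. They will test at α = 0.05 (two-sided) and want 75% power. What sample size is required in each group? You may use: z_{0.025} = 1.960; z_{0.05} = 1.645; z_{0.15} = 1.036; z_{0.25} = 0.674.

n = 79 per group

For two independent groups with equal n: n = 2·((z_{α/2} + z_β) / d)².
z_{α/2} + z_β = 1.960 + 0.674 = 2.634.
n = 2 × (2.634 / 0.42)² = 2 × 6.271² = 2 × 39.33 = 78.7.
Round up to the next whole participant.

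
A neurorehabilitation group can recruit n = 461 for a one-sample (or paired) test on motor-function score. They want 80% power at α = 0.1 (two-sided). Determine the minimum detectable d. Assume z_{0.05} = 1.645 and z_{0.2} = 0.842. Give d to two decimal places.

d_min ≈ 0.12

For a single sample (or paired design) of n = 461: d_min = (z_{α/2} + z_β)/√n.
z-sum = 1.645 + 0.842 = 2.487.
d_min = 2.487 / √461 = 2.487 / 21.471 = 0.116.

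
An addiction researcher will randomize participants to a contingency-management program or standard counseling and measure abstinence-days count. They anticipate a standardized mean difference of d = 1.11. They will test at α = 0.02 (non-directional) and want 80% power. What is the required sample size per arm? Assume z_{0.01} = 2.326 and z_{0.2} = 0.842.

n = 17 per group

For two independent groups with equal n: n = 2·((z_{α/2} + z_β) / d)².
z_{α/2} + z_β = 2.326 + 0.842 = 3.168.
n = 2 × (3.168 / 1.11)² = 2 × 2.854² = 2 × 8.15 = 16.3.
Round up to the next whole participant.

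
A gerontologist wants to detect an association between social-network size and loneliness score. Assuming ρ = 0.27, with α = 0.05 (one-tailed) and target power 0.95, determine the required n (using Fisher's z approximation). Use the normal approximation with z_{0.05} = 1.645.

n = 145

Fisher's z: C = ½·ln((1+r)/(1−r)) = ½·ln(1.7397) = 0.2769.
n = ((z_{α} + z_β)/C)² + 3.
(1.645 + 1.645) / 0.2769 = 3.290 / 0.2769 = 11.882.
n = 11.882² + 3 = 141.17 + 3 = 144.2.
Round up.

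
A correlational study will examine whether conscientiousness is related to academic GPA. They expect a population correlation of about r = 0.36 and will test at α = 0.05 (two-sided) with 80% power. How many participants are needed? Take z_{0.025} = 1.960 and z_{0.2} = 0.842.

Fisher's z: C = ½·ln((1+r)/(1−r)) = ½·ln(2.1250) = 0.3769.
n = ((z_{α/2} + z_β)/C)² + 3.
(1.960 + 0.842) / 0.3769 = 2.802 / 0.3769 = 7.434.
n = 7.434² + 3 = 55.27 + 3 = 58.3.
Round up.

n = 59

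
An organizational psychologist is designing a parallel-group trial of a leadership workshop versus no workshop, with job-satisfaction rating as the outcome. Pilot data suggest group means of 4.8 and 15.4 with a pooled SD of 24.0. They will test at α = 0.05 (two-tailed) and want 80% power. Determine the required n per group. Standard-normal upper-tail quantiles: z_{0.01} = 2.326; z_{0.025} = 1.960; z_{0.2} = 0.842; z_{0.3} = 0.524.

n = 81 per group

Cohen's d = |M₁ − M₂| / SD_pooled = |4.8 − 15.4| / 24.0 = 10.6 / 24.0 = 0.442.
For two independent groups with equal n: n = 2·((z_{α/2} + z_β) / d)².
z_{α/2} + z_β = 1.960 + 0.842 = 2.802.
n = 2 × (2.802 / 0.442)² = 2 × 6.339² = 2 × 40.19 = 80.4.
Round up to the next whole participant.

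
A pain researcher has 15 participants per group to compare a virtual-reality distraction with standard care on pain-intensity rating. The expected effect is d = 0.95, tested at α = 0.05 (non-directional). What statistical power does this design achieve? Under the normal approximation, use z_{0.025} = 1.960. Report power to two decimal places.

For two equal groups, power = Φ(d·√(n/2) − z_{α/2}).
d·√(n/2) = 0.95 × √(15/2) = 0.95 × 2.739 = 2.602.
z_β = 2.602 − 1.960 = 0.642.
Power = Φ(0.642) = 0.739.

power ≈ 0.74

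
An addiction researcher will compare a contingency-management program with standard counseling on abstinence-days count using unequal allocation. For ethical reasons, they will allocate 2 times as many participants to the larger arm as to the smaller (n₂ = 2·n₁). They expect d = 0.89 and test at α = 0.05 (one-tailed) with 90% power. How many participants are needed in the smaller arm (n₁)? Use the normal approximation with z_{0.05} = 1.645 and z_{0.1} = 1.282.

With allocation ratio k = n₂/n₁ = 2, Var(x̄₁−x̄₂) = σ²(1/n₁ + 1/(k·n₁)) = σ²·(k+1)/(k·n₁).
So n₁ = (1 + 1/k)·((z_{α} + z_β)/d)² = 1.500 × (2.927/0.89)².
n₁ = 1.500 × 10.82 = 16.2.
Round up: n₁ = 17, giving n₂ = 2 × 17 = 34.

n₁ = 17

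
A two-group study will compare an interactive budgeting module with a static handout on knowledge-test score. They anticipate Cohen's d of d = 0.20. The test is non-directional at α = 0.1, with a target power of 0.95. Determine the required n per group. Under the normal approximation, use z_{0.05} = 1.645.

For two independent groups with equal n: n = 2·((z_{α/2} + z_β) / d)².
z_{α/2} + z_β = 1.645 + 1.645 = 3.290.
n = 2 × (3.290 / 0.20)² = 2 × 16.450² = 2 × 270.60 = 541.2.
Round up to the next whole participant.

n = 542 per group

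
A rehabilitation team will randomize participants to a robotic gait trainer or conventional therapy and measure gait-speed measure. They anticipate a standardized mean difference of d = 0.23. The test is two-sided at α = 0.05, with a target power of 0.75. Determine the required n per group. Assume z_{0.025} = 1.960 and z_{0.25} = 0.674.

For two independent groups with equal n: n = 2·((z_{α/2} + z_β) / d)².
z_{α/2} + z_β = 1.960 + 0.674 = 2.634.
n = 2 × (2.634 / 0.23)² = 2 × 11.452² = 2 × 131.15 = 262.3.
Round up to the next whole participant.

n = 263 per group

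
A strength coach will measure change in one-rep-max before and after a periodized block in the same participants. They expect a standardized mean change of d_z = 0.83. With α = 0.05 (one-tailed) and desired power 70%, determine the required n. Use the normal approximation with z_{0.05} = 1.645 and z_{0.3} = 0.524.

For a paired (one-sample on differences) test: n = ((z_{α} + z_β) / d)².
z_{α} + z_β = 1.645 + 0.524 = 2.169.
n = (2.169 / 0.83)² = 2.613² = 6.83.
Round up.

n = 7 pairs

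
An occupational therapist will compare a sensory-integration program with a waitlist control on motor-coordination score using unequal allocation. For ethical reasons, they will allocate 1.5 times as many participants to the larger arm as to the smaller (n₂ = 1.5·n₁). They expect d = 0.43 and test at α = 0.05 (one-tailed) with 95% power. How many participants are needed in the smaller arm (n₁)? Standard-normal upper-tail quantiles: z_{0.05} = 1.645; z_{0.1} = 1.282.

n₁ = 98

With allocation ratio k = n₂/n₁ = 1.5, Var(x̄₁−x̄₂) = σ²(1/n₁ + 1/(k·n₁)) = σ²·(k+1)/(k·n₁).
So n₁ = (1 + 1/k)·((z_{α} + z_β)/d)² = 1.667 × (3.290/0.43)².
n₁ = 1.667 × 58.54 = 97.6.
Round up: n₁ = 98, giving n₂ = 1.5 × 98 = 147.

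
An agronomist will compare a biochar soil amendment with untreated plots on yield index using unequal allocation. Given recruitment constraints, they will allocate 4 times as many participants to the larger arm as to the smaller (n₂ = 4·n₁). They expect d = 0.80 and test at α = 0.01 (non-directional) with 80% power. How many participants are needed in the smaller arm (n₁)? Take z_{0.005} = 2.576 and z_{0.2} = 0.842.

With allocation ratio k = n₂/n₁ = 4, Var(x̄₁−x̄₂) = σ²(1/n₁ + 1/(k·n₁)) = σ²·(k+1)/(k·n₁).
So n₁ = (1 + 1/k)·((z_{α/2} + z_β)/d)² = 1.250 × (3.418/0.80)².
n₁ = 1.250 × 18.25 = 22.8.
Round up: n₁ = 23, giving n₂ = 4 × 23 = 92.

n₁ = 23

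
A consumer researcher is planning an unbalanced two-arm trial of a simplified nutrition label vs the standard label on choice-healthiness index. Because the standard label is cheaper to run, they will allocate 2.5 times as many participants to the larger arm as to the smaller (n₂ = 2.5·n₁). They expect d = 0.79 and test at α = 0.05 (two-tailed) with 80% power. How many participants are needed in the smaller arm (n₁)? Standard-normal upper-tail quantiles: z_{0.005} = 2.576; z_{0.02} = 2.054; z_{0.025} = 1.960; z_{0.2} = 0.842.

With allocation ratio k = n₂/n₁ = 2.5, Var(x̄₁−x̄₂) = σ²(1/n₁ + 1/(k·n₁)) = σ²·(k+1)/(k·n₁).
So n₁ = (1 + 1/k)·((z_{α/2} + z_β)/d)² = 1.400 × (2.802/0.79)².
n₁ = 1.400 × 12.58 = 17.6.
Round up: n₁ = 18, giving n₂ = 2.5 × 18 = 45.

n₁ = 18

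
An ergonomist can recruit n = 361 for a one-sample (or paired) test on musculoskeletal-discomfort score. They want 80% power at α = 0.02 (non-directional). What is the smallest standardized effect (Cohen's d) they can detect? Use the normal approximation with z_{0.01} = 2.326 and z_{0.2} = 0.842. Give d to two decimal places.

d_min ≈ 0.17

For a single sample (or paired design) of n = 361: d_min = (z_{α/2} + z_β)/√n.
z-sum = 2.326 + 0.842 = 3.168.
d_min = 3.168 / √361 = 3.168 / 19.000 = 0.167.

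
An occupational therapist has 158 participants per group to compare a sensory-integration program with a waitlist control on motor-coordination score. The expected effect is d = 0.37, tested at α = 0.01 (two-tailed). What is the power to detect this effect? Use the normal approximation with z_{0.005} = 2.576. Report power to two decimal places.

power ≈ 0.76

For two equal groups, power = Φ(d·√(n/2) − z_{α/2}).
d·√(n/2) = 0.37 × √(158/2) = 0.37 × 8.888 = 3.289.
z_β = 3.289 − 2.576 = 0.713.
Power = Φ(0.713) = 0.762.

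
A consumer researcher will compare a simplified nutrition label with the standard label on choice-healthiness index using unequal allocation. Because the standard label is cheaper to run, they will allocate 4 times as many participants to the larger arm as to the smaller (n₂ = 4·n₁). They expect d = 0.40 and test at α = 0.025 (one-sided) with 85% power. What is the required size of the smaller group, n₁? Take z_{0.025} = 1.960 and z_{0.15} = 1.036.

n₁ = 71

With allocation ratio k = n₂/n₁ = 4, Var(x̄₁−x̄₂) = σ²(1/n₁ + 1/(k·n₁)) = σ²·(k+1)/(k·n₁).
So n₁ = (1 + 1/k)·((z_{α} + z_β)/d)² = 1.250 × (2.996/0.40)².
n₁ = 1.250 × 56.10 = 70.1.
Round up: n₁ = 71, giving n₂ = 4 × 71 = 284.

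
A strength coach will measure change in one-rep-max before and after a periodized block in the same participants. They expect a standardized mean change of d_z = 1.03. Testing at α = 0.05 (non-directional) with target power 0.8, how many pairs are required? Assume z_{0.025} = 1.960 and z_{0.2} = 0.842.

For a paired (one-sample on differences) test: n = ((z_{α/2} + z_β) / d)².
z_{α/2} + z_β = 1.960 + 0.842 = 2.802.
n = (2.802 / 1.03)² = 2.720² = 7.40.
Round up.

n = 8 pairs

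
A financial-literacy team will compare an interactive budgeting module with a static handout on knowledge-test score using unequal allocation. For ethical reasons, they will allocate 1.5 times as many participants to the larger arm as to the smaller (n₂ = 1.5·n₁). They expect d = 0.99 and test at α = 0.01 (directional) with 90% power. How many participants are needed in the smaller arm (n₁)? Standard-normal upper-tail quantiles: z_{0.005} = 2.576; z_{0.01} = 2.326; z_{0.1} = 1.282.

n₁ = 23

With allocation ratio k = n₂/n₁ = 1.5, Var(x̄₁−x̄₂) = σ²(1/n₁ + 1/(k·n₁)) = σ²·(k+1)/(k·n₁).
So n₁ = (1 + 1/k)·((z_{α} + z_β)/d)² = 1.667 × (3.608/0.99)².
n₁ = 1.667 × 13.28 = 22.1.
Round up: n₁ = 23, giving n₂ = ⌈1.5 × 23⌉ = ⌈34.5⌉ = 35.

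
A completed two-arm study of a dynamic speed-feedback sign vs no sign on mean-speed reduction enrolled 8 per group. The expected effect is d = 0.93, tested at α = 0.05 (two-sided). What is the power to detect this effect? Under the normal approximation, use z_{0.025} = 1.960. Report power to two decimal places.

For two equal groups, power = Φ(d·√(n/2) − z_{α/2}).
d·√(n/2) = 0.93 × √(8/2) = 0.93 × 2.000 = 1.860.
z_β = 1.860 − 1.960 = -0.100.
Power = Φ(-0.100) = 0.460.

power ≈ 0.46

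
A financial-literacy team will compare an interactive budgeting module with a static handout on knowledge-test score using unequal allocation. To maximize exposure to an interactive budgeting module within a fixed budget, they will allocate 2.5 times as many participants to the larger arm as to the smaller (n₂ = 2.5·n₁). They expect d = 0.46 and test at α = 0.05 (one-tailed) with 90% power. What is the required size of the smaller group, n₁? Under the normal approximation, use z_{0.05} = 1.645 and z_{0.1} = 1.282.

n₁ = 57

With allocation ratio k = n₂/n₁ = 2.5, Var(x̄₁−x̄₂) = σ²(1/n₁ + 1/(k·n₁)) = σ²·(k+1)/(k·n₁).
So n₁ = (1 + 1/k)·((z_{α} + z_β)/d)² = 1.400 × (2.927/0.46)².
n₁ = 1.400 × 40.49 = 56.7.
Round up: n₁ = 57, giving n₂ = ⌈2.5 × 57⌉ = ⌈142.5⌉ = 143.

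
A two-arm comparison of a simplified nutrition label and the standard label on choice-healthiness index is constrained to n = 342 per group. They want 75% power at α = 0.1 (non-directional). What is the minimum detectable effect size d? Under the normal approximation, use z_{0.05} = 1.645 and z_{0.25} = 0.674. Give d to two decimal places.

For two independent groups of n = 342 each: d_min = (z_{α/2} + z_β)·√(2/n).
z-sum = 1.645 + 0.674 = 2.319.
d_min = 2.319 × √(2/342) = 2.319 × 0.0765 = 0.177.

d_min ≈ 0.18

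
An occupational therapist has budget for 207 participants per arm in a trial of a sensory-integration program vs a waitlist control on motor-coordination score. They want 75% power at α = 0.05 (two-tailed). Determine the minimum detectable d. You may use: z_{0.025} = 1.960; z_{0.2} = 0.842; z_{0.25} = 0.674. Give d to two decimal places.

For two independent groups of n = 207 each: d_min = (z_{α/2} + z_β)·√(2/n).
z-sum = 1.960 + 0.674 = 2.634.
d_min = 2.634 × √(2/207) = 2.634 × 0.0983 = 0.259.

d_min ≈ 0.26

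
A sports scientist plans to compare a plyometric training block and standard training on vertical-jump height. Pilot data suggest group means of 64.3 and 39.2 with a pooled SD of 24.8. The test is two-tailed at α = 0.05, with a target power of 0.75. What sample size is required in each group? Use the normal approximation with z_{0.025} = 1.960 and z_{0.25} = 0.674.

n = 14 per group

Cohen's d = |M₁ − M₂| / SD_pooled = |64.3 − 39.2| / 24.8 = 25.1 / 24.8 = 1.012.
For two independent groups with equal n: n = 2·((z_{α/2} + z_β) / d)².
z_{α/2} + z_β = 1.960 + 0.674 = 2.634.
n = 2 × (2.634 / 1.012)² = 2 × 2.603² = 2 × 6.77 = 13.5.
Round up to the next whole participant.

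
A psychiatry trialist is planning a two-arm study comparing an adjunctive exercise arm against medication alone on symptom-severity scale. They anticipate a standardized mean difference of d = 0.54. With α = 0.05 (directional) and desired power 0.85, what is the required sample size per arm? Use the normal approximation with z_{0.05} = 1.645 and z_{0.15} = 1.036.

For two independent groups with equal n: n = 2·((z_{α} + z_β) / d)².
z_{α} + z_β = 1.645 + 1.036 = 2.681.
n = 2 × (2.681 / 0.54)² = 2 × 4.965² = 2 × 24.65 = 49.3.
Round up to the next whole participant.

n = 50 per group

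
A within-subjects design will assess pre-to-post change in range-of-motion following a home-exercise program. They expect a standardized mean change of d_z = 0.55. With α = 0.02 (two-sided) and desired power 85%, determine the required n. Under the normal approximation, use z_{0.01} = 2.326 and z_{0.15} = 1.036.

For a paired (one-sample on differences) test: n = ((z_{α/2} + z_β) / d)².
z_{α/2} + z_β = 2.326 + 1.036 = 3.362.
n = (3.362 / 0.55)² = 6.113² = 37.37.
Round up.

n = 38 pairs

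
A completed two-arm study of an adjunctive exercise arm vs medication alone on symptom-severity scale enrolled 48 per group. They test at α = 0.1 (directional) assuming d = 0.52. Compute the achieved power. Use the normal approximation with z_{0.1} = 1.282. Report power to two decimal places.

For two equal groups, power = Φ(d·√(n/2) − z_{α}).
d·√(n/2) = 0.52 × √(48/2) = 0.52 × 4.899 = 2.547.
z_β = 2.547 − 1.282 = 1.265.
Power = Φ(1.265) = 0.897.

power ≈ 0.90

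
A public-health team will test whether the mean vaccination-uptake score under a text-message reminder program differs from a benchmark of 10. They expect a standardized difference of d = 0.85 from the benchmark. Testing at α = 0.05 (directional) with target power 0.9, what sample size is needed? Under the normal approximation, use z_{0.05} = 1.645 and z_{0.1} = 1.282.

n = 12

For a one-sample test: n = ((z_{α} + z_β) / d)².
z_{α} + z_β = 1.645 + 1.282 = 2.927.
n = (2.927 / 0.85)² = 3.444² = 11.86.
Round up.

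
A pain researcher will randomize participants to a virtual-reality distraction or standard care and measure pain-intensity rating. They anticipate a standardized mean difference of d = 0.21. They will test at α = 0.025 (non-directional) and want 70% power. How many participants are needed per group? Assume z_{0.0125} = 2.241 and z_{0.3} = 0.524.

For two independent groups with equal n: n = 2·((z_{α/2} + z_β) / d)².
z_{α/2} + z_β = 2.241 + 0.524 = 2.765.
n = 2 × (2.765 / 0.21)² = 2 × 13.167² = 2 × 173.36 = 346.7.
Round up to the next whole participant.

n = 347 per group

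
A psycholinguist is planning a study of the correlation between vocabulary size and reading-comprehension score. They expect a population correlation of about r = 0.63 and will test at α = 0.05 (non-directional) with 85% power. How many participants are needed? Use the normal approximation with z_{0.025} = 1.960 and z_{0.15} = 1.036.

n = 20

Fisher's z: C = ½·ln((1+r)/(1−r)) = ½·ln(4.4054) = 0.7414.
n = ((z_{α/2} + z_β)/C)² + 3.
(1.960 + 1.036) / 0.7414 = 2.996 / 0.7414 = 4.041.
n = 4.041² + 3 = 16.33 + 3 = 19.3.
Round up.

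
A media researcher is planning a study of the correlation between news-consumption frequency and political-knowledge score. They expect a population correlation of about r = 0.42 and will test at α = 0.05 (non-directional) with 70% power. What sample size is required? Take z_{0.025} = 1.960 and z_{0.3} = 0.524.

Fisher's z: C = ½·ln((1+r)/(1−r)) = ½·ln(2.4483) = 0.4477.
n = ((z_{α/2} + z_β)/C)² + 3.
(1.960 + 0.524) / 0.4477 = 2.484 / 0.4477 = 5.548.
n = 5.548² + 3 = 30.78 + 3 = 33.8.
Round up.

n = 34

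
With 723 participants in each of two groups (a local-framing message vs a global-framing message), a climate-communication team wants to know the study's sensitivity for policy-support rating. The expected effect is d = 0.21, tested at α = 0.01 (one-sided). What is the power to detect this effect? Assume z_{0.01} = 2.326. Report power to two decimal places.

power ≈ 0.95

For two equal groups, power = Φ(d·√(n/2) − z_{α}).
d·√(n/2) = 0.21 × √(723/2) = 0.21 × 19.013 = 3.993.
z_β = 3.993 − 2.326 = 1.667.
Power = Φ(1.667) = 0.952.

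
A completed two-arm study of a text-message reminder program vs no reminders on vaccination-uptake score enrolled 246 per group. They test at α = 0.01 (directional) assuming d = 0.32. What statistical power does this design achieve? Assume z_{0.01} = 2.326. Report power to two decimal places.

For two equal groups, power = Φ(d·√(n/2) − z_{α}).
d·√(n/2) = 0.32 × √(246/2) = 0.32 × 11.091 = 3.549.
z_β = 3.549 − 2.326 = 1.223.
Power = Φ(1.223) = 0.889.

power ≈ 0.89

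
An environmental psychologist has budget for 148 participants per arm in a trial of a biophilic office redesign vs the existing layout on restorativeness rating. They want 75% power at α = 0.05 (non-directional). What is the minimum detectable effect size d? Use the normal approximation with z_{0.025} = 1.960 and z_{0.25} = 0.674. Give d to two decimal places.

For two independent groups of n = 148 each: d_min = (z_{α/2} + z_β)·√(2/n).
z-sum = 1.960 + 0.674 = 2.634.
d_min = 2.634 × √(2/148) = 2.634 × 0.1162 = 0.306.

d_min ≈ 0.31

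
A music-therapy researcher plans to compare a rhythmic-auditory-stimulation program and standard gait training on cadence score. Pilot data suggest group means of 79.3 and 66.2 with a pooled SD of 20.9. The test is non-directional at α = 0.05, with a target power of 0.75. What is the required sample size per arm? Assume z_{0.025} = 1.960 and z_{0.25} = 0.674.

Cohen's d = |M₁ − M₂| / SD_pooled = |79.3 − 66.2| / 20.9 = 13.1 / 20.9 = 0.627.
For two independent groups with equal n: n = 2·((z_{α/2} + z_β) / d)².
z_{α/2} + z_β = 1.960 + 0.674 = 2.634.
n = 2 × (2.634 / 0.627)² = 2 × 4.201² = 2 × 17.65 = 35.3.
Round up to the next whole participant.

n = 36 per group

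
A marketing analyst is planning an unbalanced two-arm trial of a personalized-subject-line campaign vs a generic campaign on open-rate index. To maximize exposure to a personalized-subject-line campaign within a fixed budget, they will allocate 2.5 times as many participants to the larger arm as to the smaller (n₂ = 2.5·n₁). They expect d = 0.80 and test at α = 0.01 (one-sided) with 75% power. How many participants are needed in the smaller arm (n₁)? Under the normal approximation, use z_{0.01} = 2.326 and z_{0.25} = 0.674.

n₁ = 20

With allocation ratio k = n₂/n₁ = 2.5, Var(x̄₁−x̄₂) = σ²(1/n₁ + 1/(k·n₁)) = σ²·(k+1)/(k·n₁).
So n₁ = (1 + 1/k)·((z_{α} + z_β)/d)² = 1.400 × (3.000/0.80)².
n₁ = 1.400 × 14.06 = 19.7.
Round up: n₁ = 20, giving n₂ = 2.5 × 20 = 50.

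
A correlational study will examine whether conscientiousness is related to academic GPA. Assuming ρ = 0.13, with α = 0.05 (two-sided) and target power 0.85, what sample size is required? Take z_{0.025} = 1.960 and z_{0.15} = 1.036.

n = 529

Fisher's z: C = ½·ln((1+r)/(1−r)) = ½·ln(1.2989) = 0.1307.
n = ((z_{α/2} + z_β)/C)² + 3.
(1.960 + 1.036) / 0.1307 = 2.996 / 0.1307 = 22.923.
n = 22.923² + 3 = 525.45 + 3 = 528.5.
Round up.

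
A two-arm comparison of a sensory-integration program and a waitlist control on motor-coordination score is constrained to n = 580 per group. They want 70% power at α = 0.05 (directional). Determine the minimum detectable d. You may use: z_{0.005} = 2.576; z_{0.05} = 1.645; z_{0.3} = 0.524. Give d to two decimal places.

d_min ≈ 0.13

For two independent groups of n = 580 each: d_min = (z_{α} + z_β)·√(2/n).
z-sum = 1.645 + 0.524 = 2.169.
d_min = 2.169 × √(2/580) = 2.169 × 0.0587 = 0.127.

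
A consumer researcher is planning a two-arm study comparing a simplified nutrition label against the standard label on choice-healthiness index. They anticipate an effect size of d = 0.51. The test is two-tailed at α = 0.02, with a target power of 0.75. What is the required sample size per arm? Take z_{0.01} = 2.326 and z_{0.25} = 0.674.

For two independent groups with equal n: n = 2·((z_{α/2} + z_β) / d)².
z_{α/2} + z_β = 2.326 + 0.674 = 3.000.
n = 2 × (3.000 / 0.51)² = 2 × 5.882² = 2 × 34.60 = 69.2.
Round up to the next whole participant.

n = 70 per group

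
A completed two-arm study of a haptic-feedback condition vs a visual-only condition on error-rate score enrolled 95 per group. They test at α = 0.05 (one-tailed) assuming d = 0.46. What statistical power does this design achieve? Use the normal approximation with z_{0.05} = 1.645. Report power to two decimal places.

For two equal groups, power = Φ(d·√(n/2) − z_{α}).
d·√(n/2) = 0.46 × √(95/2) = 0.46 × 6.892 = 3.170.
z_β = 3.170 − 1.645 = 1.525.
Power = Φ(1.525) = 0.936.

power ≈ 0.94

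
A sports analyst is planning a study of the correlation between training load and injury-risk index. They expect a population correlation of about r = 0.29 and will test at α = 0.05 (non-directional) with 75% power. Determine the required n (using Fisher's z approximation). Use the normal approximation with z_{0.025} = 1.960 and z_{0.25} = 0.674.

n = 81

Fisher's z: C = ½·ln((1+r)/(1−r)) = ½·ln(1.8169) = 0.2986.
n = ((z_{α/2} + z_β)/C)² + 3.
(1.960 + 0.674) / 0.2986 = 2.634 / 0.2986 = 8.821.
n = 8.821² + 3 = 77.81 + 3 = 80.8.
Round up.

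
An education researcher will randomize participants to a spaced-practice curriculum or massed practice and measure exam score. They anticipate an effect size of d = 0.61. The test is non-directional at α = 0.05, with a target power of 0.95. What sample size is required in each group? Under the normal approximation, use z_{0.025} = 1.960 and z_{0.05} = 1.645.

For two independent groups with equal n: n = 2·((z_{α/2} + z_β) / d)².
z_{α/2} + z_β = 1.960 + 1.645 = 3.605.
n = 2 × (3.605 / 0.61)² = 2 × 5.910² = 2 × 34.93 = 69.9.
Round up to the next whole participant.

n = 70 per group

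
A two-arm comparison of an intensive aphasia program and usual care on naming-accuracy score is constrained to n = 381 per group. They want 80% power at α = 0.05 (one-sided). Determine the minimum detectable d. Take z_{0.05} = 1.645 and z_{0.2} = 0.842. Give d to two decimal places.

d_min ≈ 0.18

For two independent groups of n = 381 each: d_min = (z_{α} + z_β)·√(2/n).
z-sum = 1.645 + 0.842 = 2.487.
d_min = 2.487 × √(2/381) = 2.487 × 0.0725 = 0.180.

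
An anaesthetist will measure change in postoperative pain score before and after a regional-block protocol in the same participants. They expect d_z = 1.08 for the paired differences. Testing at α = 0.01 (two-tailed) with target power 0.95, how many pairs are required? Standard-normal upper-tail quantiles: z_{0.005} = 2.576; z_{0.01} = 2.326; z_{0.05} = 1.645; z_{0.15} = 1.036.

For a paired (one-sample on differences) test: n = ((z_{α/2} + z_β) / d)².
z_{α/2} + z_β = 2.576 + 1.645 = 4.221.
n = (4.221 / 1.08)² = 3.908² = 15.28.
Round up.

n = 16 pairs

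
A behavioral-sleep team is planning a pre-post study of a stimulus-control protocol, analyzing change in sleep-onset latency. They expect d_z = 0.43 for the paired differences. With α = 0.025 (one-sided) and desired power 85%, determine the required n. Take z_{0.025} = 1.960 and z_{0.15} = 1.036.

n = 49 pairs

For a paired (one-sample on differences) test: n = ((z_{α} + z_β) / d)².
z_{α} + z_β = 1.960 + 1.036 = 2.996.
n = (2.996 / 0.43)² = 6.967² = 48.55.
Round up.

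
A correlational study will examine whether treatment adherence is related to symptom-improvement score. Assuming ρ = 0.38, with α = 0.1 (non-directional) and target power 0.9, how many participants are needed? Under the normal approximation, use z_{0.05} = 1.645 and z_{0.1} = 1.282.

n = 57

Fisher's z: C = ½·ln((1+r)/(1−r)) = ½·ln(2.2258) = 0.4001.
n = ((z_{α/2} + z_β)/C)² + 3.
(1.645 + 1.282) / 0.4001 = 2.927 / 0.4001 = 7.316.
n = 7.316² + 3 = 53.52 + 3 = 56.5.
Round up.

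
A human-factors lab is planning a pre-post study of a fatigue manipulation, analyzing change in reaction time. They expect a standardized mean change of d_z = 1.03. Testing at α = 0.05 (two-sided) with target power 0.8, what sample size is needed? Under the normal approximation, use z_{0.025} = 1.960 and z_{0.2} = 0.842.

n = 8 pairs

For a paired (one-sample on differences) test: n = ((z_{α/2} + z_β) / d)².
z_{α/2} + z_β = 1.960 + 0.842 = 2.802.
n = (2.802 / 1.03)² = 2.720² = 7.40.
Round up.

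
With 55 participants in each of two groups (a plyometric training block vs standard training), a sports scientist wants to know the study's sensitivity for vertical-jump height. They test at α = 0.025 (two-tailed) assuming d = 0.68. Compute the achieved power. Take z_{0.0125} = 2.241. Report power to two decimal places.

power ≈ 0.91

For two equal groups, power = Φ(d·√(n/2) − z_{α/2}).
d·√(n/2) = 0.68 × √(55/2) = 0.68 × 5.244 = 3.566.
z_β = 3.566 − 2.241 = 1.325.
Power = Φ(1.325) = 0.907.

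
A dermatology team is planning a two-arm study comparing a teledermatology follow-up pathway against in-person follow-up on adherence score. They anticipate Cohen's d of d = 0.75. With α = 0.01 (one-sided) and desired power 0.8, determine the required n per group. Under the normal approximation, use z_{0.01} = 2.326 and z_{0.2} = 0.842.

For two independent groups with equal n: n = 2·((z_{α} + z_β) / d)².
z_{α} + z_β = 2.326 + 0.842 = 3.168.
n = 2 × (3.168 / 0.75)² = 2 × 4.224² = 2 × 17.84 = 35.7.
Round up to the next whole participant.

n = 36 per group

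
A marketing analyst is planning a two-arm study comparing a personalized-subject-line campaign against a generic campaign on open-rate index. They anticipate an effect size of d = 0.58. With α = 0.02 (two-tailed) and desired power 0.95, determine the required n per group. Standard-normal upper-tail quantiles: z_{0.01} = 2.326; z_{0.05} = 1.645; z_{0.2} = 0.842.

For two independent groups with equal n: n = 2·((z_{α/2} + z_β) / d)².
z_{α/2} + z_β = 2.326 + 1.645 = 3.971.
n = 2 × (3.971 / 0.58)² = 2 × 6.847² = 2 × 46.88 = 93.8.
Round up to the next whole participant.

n = 94 per group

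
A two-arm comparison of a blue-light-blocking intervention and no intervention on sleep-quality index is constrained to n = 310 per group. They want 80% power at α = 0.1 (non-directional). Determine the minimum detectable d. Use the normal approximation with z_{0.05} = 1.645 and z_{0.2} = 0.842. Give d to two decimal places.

For two independent groups of n = 310 each: d_min = (z_{α/2} + z_β)·√(2/n).
z-sum = 1.645 + 0.842 = 2.487.
d_min = 2.487 × √(2/310) = 2.487 × 0.0803 = 0.200.

d_min ≈ 0.20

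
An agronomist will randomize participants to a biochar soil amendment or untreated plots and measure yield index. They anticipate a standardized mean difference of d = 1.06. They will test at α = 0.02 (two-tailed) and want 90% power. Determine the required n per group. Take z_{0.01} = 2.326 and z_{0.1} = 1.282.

For two independent groups with equal n: n = 2·((z_{α/2} + z_β) / d)².
z_{α/2} + z_β = 2.326 + 1.282 = 3.608.
n = 2 × (3.608 / 1.06)² = 2 × 3.404² = 2 × 11.59 = 23.2.
Round up to the next whole participant.

n = 24 per group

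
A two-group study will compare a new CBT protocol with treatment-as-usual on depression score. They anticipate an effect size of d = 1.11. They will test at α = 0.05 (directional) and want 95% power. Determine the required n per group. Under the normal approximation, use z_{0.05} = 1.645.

For two independent groups with equal n: n = 2·((z_{α} + z_β) / d)².
z_{α} + z_β = 1.645 + 1.645 = 3.290.
n = 2 × (3.290 / 1.11)² = 2 × 2.964² = 2 × 8.79 = 17.6.
Round up to the next whole participant.

n = 18 per group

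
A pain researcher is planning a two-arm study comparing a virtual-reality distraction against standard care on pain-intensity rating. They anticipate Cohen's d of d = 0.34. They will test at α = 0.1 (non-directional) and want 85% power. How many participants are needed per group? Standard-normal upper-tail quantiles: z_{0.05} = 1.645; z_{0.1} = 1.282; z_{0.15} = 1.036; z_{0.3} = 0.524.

n = 125 per group

For two independent groups with equal n: n = 2·((z_{α/2} + z_β) / d)².
z_{α/2} + z_β = 1.645 + 1.036 = 2.681.
n = 2 × (2.681 / 0.34)² = 2 × 7.885² = 2 × 62.18 = 124.4.
Round up to the next whole participant.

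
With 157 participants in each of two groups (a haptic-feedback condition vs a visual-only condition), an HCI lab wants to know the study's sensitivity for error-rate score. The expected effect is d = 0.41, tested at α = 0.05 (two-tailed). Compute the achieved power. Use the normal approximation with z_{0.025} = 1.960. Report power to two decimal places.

power ≈ 0.95

For two equal groups, power = Φ(d·√(n/2) − z_{α/2}).
d·√(n/2) = 0.41 × √(157/2) = 0.41 × 8.860 = 3.633.
z_β = 3.633 − 1.960 = 1.673.
Power = Φ(1.673) = 0.953.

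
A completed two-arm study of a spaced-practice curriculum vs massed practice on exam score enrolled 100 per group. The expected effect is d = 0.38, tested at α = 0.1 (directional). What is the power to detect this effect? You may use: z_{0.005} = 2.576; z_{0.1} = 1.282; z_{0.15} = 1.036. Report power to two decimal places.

For two equal groups, power = Φ(d·√(n/2) − z_{α}).
d·√(n/2) = 0.38 × √(100/2) = 0.38 × 7.071 = 2.687.
z_β = 2.687 − 1.282 = 1.405.
Power = Φ(1.405) = 0.920.

power ≈ 0.92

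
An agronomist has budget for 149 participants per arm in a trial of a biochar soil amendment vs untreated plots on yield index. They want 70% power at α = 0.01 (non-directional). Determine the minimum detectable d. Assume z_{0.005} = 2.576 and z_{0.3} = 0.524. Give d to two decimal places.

d_min ≈ 0.36

For two independent groups of n = 149 each: d_min = (z_{α/2} + z_β)·√(2/n).
z-sum = 2.576 + 0.524 = 3.100.
d_min = 3.100 × √(2/149) = 3.100 × 0.1159 = 0.359.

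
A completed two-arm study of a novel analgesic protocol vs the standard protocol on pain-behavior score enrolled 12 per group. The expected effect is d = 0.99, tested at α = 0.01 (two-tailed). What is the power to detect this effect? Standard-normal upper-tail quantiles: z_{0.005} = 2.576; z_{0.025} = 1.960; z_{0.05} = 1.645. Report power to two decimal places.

power ≈ 0.44

For two equal groups, power = Φ(d·√(n/2) − z_{α/2}).
d·√(n/2) = 0.99 × √(12/2) = 0.99 × 2.449 = 2.425.
z_β = 2.425 − 2.576 = -0.151.
Power = Φ(-0.151) = 0.440.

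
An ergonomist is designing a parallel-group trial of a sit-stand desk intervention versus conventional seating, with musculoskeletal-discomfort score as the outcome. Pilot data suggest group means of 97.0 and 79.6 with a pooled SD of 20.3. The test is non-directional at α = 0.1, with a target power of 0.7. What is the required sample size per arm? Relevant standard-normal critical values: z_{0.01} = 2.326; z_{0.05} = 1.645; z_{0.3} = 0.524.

Cohen's d = |M₁ − M₂| / SD_pooled = |97.0 − 79.6| / 20.3 = 17.4 / 20.3 = 0.857.
For two independent groups with equal n: n = 2·((z_{α/2} + z_β) / d)².
z_{α/2} + z_β = 1.645 + 0.524 = 2.169.
n = 2 × (2.169 / 0.857)² = 2 × 2.531² = 2 × 6.41 = 12.8.
Round up to the next whole participant.

n = 13 per group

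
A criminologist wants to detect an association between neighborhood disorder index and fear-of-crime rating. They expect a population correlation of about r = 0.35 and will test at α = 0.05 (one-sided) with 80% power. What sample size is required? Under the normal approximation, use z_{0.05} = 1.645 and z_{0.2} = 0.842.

n = 50

Fisher's z: C = ½·ln((1+r)/(1−r)) = ½·ln(2.0769) = 0.3654.
n = ((z_{α} + z_β)/C)² + 3.
(1.645 + 0.842) / 0.3654 = 2.487 / 0.3654 = 6.806.
n = 6.806² + 3 = 46.32 + 3 = 49.3.
Round up.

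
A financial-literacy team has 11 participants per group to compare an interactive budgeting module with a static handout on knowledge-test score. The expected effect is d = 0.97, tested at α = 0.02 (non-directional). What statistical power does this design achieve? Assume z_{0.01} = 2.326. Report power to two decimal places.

power ≈ 0.48

For two equal groups, power = Φ(d·√(n/2) − z_{α/2}).
d·√(n/2) = 0.97 × √(11/2) = 0.97 × 2.345 = 2.275.
z_β = 2.275 − 2.326 = -0.051.
Power = Φ(-0.051) = 0.480.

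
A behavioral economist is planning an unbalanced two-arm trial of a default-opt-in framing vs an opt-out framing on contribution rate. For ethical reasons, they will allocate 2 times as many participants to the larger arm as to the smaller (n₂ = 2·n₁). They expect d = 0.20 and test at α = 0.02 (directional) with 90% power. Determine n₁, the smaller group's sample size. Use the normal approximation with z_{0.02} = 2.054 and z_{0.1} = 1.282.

With allocation ratio k = n₂/n₁ = 2, Var(x̄₁−x̄₂) = σ²(1/n₁ + 1/(k·n₁)) = σ²·(k+1)/(k·n₁).
So n₁ = (1 + 1/k)·((z_{α} + z_β)/d)² = 1.500 × (3.336/0.20)².
n₁ = 1.500 × 278.22 = 417.3.
Round up: n₁ = 418, giving n₂ = 2 × 418 = 836.

n₁ = 418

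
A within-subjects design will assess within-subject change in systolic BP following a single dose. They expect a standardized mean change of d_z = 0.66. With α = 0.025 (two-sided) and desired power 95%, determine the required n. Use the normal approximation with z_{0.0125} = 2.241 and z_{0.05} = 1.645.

For a paired (one-sample on differences) test: n = ((z_{α/2} + z_β) / d)².
z_{α/2} + z_β = 2.241 + 1.645 = 3.886.
n = (3.886 / 0.66)² = 5.888² = 34.67.
Round up.

n = 35 pairs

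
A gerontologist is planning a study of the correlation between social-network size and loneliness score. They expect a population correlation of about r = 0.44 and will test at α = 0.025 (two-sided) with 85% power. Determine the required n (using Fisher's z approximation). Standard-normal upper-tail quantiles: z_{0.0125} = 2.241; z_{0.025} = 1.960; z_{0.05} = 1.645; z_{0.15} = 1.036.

Fisher's z: C = ½·ln((1+r)/(1−r)) = ½·ln(2.5714) = 0.4722.
n = ((z_{α/2} + z_β)/C)² + 3.
(2.241 + 1.036) / 0.4722 = 3.277 / 0.4722 = 6.940.
n = 6.940² + 3 = 48.16 + 3 = 51.2.
Round up.

n = 52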